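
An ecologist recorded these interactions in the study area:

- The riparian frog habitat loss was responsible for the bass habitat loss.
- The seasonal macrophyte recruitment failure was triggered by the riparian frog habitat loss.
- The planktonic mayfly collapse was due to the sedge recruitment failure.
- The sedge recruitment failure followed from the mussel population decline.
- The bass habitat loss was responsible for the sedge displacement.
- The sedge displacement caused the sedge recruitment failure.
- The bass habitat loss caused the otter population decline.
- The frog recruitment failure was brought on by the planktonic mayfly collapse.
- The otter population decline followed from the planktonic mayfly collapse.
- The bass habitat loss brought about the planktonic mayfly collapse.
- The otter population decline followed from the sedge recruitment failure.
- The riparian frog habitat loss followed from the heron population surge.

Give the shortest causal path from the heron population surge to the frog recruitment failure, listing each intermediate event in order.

the heron population surge → the riparian frog habitat loss
the riparian frog habitat loss → the bass habitat loss
the bass habitat loss → the planktonic mayfly collapse
the planktonic mayfly collapse → the frog recruitment failure
Length: 4 steps.

the heron population surge → the riparian frog habitat loss → the bass habitat loss → the planktonic mayfly collapse → the frog recruitment failure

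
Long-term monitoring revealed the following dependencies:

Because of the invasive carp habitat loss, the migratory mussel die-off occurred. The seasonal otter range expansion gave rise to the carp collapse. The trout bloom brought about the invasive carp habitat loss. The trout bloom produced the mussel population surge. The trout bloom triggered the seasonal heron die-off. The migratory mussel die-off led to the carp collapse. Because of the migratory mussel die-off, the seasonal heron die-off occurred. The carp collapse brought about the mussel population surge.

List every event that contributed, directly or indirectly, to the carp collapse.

Immediate causes of the carp collapse: the migratory mussel die-off, the seasonal otter range expansion.
Further upstream: the trout bloom, the invasive carp habitat loss.

the invasive carp habitat loss, the migratory mussel die-off, the seasonal otter range expansion, the trout bloom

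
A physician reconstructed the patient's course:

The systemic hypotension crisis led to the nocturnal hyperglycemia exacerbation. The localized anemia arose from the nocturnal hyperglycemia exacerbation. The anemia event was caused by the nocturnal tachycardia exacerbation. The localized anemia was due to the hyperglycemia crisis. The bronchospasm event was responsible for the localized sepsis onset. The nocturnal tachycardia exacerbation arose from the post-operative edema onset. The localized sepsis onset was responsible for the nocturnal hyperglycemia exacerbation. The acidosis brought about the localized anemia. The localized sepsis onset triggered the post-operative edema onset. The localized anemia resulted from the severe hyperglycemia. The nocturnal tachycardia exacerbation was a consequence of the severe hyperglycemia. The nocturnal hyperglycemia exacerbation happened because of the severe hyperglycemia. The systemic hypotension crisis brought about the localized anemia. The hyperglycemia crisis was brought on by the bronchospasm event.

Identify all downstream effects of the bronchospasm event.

the anemia event, the hyperglycemia crisis, the localized anemia, the localized sepsis onset, the nocturnal hyperglycemia exacerbation, the nocturnal tachycardia exacerbation, the post-operative edema onset

Direct effects: the localized sepsis onset, the hyperglycemia crisis.
2 steps out: the post-operative edema onset, the nocturnal hyperglycemia exacerbation, the localized anemia.
3 steps out: the nocturnal tachycardia exacerbation.
4 steps out: the anemia event.
Not reachable from it: the severe hyperglycemia, the acidosis, the systemic hypotension crisis.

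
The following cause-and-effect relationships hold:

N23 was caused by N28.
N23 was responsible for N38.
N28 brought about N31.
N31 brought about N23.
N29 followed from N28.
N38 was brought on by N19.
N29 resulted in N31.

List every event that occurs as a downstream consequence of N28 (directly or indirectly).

N23, N29, N31, N38

Direct effects: N29, N31, N23.
2 steps out: N38.
Not reachable from it: N19.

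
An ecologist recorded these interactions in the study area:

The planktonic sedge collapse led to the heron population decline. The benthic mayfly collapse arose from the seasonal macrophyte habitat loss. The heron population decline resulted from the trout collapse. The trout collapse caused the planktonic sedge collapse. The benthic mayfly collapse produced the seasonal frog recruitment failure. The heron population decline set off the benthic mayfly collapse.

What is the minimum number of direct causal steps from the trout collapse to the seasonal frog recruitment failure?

Shortest chain: the trout collapse → the heron population decline → the benthic mayfly collapse → the seasonal frog recruitment failure.

3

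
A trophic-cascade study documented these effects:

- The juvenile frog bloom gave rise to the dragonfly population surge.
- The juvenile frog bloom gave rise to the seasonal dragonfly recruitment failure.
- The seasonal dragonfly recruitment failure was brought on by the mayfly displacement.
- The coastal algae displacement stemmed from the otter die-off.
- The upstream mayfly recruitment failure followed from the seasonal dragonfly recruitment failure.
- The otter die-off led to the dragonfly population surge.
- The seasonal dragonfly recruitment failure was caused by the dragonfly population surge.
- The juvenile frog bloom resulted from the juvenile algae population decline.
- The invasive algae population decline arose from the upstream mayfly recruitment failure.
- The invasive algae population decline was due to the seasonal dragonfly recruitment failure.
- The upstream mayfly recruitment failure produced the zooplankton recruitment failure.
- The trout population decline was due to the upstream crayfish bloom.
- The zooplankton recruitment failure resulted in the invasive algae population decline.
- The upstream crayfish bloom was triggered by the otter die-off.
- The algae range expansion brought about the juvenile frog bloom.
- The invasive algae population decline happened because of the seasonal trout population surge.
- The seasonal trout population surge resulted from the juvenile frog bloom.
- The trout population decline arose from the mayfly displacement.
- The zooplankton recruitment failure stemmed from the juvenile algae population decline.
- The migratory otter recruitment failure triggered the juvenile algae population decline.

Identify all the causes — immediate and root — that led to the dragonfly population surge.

Immediate causes of the dragonfly population surge: the otter die-off, the juvenile frog bloom.
Further upstream: the migratory otter recruitment failure, the algae range expansion, the juvenile algae population decline.

the algae range expansion, the juvenile algae population decline, the juvenile frog bloom, the migratory otter recruitment failure, the otter die-off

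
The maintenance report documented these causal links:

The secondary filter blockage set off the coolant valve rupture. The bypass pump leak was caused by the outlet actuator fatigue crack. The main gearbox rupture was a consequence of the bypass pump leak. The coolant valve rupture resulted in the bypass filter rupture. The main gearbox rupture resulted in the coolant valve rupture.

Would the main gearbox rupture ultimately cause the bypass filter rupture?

There is a causal chain: the main gearbox rupture → the coolant valve rupture → the bypass filter rupture.

Yes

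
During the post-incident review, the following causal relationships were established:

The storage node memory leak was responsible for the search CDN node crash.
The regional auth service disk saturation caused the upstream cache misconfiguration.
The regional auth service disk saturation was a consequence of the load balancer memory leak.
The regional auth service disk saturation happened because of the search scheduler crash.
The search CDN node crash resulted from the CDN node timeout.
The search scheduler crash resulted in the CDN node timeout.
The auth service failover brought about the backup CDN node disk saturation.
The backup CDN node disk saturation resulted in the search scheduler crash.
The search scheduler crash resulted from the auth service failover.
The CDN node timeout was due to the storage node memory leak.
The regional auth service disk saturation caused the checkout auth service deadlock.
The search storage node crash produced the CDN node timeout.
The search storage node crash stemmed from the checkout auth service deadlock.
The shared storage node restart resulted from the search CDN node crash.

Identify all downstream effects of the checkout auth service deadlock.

Direct effects: the search storage node crash.
2 steps out: the CDN node timeout.
3 steps out: the search CDN node crash.
4 steps out: the shared storage node restart.
Not reachable from it: the auth service failover, the backup CDN node disk saturation, the search scheduler crash, the load balancer memory leak, the regional auth service disk saturation, the upstream cache misconfiguration, the storage node memory leak.

the CDN node timeout, the search CDN node crash, the search storage node crash, the shared storage node restart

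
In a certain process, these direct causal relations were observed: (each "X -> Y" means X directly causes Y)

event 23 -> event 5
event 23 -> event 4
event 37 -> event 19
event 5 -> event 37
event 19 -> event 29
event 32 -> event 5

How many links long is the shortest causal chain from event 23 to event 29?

4

Shortest chain: event 23 → event 5 → event 37 → event 19 → event 29.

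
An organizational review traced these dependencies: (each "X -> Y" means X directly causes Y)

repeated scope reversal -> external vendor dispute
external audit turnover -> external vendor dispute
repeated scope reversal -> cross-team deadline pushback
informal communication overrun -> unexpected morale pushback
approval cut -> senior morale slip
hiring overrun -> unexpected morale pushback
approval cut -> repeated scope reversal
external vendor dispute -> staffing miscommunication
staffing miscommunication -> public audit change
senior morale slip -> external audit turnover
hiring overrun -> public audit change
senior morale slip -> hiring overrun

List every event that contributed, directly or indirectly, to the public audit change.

Immediate causes of the public audit change: the staffing miscommunication, the hiring overrun.
Further upstream: the approval cut, the senior morale slip, the repeated scope reversal, the external audit turnover, the external vendor dispute.

the approval cut, the external audit turnover, the external vendor dispute, the hiring overrun, the repeated scope reversal, the senior morale slip, the staffing miscommunication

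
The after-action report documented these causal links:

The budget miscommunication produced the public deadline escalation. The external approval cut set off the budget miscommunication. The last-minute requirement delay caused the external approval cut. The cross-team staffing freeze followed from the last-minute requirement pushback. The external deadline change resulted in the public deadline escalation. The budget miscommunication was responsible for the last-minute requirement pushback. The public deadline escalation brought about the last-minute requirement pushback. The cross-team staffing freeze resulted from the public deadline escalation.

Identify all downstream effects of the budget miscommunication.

Direct effects: the public deadline escalation, the last-minute requirement pushback.
2 steps out: the cross-team staffing freeze.
Not reachable from it: the last-minute requirement delay, the external deadline change, the external approval cut.

the cross-team staffing freeze, the last-minute requirement pushback, the public deadline escalation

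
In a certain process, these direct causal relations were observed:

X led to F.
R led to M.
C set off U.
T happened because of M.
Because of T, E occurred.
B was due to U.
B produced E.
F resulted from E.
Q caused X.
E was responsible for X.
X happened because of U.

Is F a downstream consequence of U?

Yes

There is a causal chain: U → X → F.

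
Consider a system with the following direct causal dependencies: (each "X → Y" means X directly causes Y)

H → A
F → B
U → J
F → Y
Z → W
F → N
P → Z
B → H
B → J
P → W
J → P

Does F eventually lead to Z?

Yes

There is a causal chain: F → B → J → P → Z.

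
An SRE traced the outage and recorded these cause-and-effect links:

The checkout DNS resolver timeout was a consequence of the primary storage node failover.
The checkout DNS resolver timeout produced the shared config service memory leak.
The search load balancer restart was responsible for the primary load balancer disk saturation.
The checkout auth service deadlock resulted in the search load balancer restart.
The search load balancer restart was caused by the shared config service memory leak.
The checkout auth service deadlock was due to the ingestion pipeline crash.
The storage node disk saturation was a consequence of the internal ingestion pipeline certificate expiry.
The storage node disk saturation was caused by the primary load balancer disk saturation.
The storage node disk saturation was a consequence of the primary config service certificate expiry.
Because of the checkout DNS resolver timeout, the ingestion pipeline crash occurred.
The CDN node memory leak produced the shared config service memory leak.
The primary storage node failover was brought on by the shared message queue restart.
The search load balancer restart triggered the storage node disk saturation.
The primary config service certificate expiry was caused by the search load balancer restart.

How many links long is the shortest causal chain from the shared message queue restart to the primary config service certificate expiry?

5

Shortest chain: the shared message queue restart → the primary storage node failover → the checkout DNS resolver timeout → the shared config service memory leak → the search load balancer restart → the primary config service certificate expiry.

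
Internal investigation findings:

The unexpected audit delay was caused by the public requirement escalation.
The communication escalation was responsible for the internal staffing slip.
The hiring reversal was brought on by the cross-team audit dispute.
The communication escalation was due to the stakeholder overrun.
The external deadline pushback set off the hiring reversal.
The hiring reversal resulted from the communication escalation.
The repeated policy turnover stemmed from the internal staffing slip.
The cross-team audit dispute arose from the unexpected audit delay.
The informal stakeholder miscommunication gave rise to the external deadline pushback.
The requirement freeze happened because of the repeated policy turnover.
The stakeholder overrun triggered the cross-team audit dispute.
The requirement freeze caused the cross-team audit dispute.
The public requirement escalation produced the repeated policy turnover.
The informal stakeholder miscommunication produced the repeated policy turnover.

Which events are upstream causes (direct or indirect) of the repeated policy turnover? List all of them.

the communication escalation, the informal stakeholder miscommunication, the internal staffing slip, the public requirement escalation, the stakeholder overrun

Immediate causes of the repeated policy turnover: the public requirement escalation, the informal stakeholder miscommunication, the internal staffing slip.
Further upstream: the stakeholder overrun, the communication escalation.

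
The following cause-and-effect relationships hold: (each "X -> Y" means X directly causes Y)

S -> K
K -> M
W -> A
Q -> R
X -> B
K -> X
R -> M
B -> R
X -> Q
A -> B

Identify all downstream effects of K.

Direct effects: X, M.
2 steps out: Q, B.
3 steps out: R.
Not reachable from it: W, S, A.

B, M, Q, R, X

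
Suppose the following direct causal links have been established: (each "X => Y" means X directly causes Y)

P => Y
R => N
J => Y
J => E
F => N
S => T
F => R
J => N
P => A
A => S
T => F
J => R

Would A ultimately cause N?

There is a causal chain: A → S → T → F → N.

Yes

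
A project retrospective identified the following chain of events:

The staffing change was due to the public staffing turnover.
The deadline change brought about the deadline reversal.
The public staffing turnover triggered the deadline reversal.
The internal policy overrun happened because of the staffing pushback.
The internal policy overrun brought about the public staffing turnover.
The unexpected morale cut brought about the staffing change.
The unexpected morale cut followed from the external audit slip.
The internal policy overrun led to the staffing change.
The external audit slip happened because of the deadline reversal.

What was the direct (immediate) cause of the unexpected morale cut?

Upstream contributors include the staffing pushback, the internal policy overrun, the public staffing turnover, the deadline reversal, the deadline change, but only the external audit slip feeds directly into the unexpected morale cut.

the external audit slip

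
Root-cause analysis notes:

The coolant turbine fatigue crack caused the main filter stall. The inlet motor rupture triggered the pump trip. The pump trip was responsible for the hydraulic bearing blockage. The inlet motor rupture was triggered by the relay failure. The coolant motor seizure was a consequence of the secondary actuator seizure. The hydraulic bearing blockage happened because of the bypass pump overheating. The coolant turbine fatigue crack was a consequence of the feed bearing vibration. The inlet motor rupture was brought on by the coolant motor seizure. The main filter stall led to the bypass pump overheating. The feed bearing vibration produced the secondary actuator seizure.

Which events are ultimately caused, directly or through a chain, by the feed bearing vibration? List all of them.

the bypass pump overheating, the coolant motor seizure, the coolant turbine fatigue crack, the hydraulic bearing blockage, the inlet motor rupture, the main filter stall, the pump trip, the secondary actuator seizure

Direct effects: the coolant turbine fatigue crack, the secondary actuator seizure.
2 steps out: the main filter stall, the coolant motor seizure.
3 steps out: the bypass pump overheating, the inlet motor rupture.
4 steps out: the pump trip, the hydraulic bearing blockage.
Not reachable from it: the relay failure.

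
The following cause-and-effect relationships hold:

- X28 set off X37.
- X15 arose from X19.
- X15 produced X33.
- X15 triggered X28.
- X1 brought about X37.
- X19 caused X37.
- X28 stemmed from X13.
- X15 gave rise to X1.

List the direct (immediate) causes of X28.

X13, X15

Upstream contributors include X19, but only X13, X15 feed directly into X28.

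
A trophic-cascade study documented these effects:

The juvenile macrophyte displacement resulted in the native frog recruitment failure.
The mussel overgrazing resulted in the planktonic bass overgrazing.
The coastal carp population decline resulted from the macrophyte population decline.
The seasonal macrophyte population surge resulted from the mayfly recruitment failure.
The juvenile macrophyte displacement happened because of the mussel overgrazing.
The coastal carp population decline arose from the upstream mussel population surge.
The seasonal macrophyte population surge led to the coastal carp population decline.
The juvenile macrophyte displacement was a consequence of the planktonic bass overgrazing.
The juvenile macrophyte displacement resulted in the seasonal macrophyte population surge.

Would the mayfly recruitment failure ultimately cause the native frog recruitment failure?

The mayfly recruitment failure leads to the seasonal macrophyte population surge, the coastal carp population decline; the native frog recruitment failure is not among them.

No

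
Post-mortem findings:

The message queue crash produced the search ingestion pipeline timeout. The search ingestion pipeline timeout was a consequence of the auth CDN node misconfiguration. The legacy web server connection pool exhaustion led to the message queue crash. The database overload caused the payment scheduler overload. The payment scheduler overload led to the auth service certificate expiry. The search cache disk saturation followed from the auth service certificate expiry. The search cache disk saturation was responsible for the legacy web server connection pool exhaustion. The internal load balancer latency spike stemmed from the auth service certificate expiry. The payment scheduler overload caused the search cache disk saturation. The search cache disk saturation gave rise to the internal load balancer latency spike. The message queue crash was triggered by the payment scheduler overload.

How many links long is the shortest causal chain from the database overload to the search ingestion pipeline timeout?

3

Shortest chain: the database overload → the payment scheduler overload → the message queue crash → the search ingestion pipeline timeout.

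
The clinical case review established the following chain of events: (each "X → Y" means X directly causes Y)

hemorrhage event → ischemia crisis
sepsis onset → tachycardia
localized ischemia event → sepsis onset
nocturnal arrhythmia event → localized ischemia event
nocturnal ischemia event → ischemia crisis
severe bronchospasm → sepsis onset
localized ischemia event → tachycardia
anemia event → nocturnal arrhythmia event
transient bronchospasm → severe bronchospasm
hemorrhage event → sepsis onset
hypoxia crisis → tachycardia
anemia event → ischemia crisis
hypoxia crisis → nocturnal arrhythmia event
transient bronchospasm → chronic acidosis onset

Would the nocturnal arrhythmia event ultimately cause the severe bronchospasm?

The nocturnal arrhythmia event leads to the localized ischemia event, the sepsis onset, the tachycardia; the severe bronchospasm is not among them.

No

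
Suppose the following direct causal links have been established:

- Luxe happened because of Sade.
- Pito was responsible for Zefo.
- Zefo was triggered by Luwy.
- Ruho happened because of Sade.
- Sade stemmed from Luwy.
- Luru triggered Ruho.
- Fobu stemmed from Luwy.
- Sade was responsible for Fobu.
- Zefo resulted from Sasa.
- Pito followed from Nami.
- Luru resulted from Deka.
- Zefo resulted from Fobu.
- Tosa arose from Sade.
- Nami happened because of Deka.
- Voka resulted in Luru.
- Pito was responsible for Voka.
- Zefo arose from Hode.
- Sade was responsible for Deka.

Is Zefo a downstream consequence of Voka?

No

Voka leads to Luru, Ruho; Zefo is not among them.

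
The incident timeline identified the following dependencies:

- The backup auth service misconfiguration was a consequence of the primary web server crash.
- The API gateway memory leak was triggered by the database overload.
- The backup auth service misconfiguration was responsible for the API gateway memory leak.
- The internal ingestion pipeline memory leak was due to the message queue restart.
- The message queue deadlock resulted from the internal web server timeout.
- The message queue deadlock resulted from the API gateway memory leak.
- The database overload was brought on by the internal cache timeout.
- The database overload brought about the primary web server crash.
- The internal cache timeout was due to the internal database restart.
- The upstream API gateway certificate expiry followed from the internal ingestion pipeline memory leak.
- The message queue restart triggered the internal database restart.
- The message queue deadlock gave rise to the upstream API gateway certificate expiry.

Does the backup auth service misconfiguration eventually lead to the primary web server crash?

No

The backup auth service misconfiguration leads to the API gateway memory leak, the message queue deadlock, the upstream API gateway certificate expiry; the primary web server crash is not among them.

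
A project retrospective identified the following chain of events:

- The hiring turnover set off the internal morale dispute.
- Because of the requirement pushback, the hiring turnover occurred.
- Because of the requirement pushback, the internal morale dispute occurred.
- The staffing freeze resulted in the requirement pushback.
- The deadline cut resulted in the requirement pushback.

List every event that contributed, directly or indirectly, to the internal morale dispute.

Immediate causes of the internal morale dispute: the requirement pushback, the hiring turnover.
Further upstream: the deadline cut, the staffing freeze.

the deadline cut, the hiring turnover, the requirement pushback, the staffing freeze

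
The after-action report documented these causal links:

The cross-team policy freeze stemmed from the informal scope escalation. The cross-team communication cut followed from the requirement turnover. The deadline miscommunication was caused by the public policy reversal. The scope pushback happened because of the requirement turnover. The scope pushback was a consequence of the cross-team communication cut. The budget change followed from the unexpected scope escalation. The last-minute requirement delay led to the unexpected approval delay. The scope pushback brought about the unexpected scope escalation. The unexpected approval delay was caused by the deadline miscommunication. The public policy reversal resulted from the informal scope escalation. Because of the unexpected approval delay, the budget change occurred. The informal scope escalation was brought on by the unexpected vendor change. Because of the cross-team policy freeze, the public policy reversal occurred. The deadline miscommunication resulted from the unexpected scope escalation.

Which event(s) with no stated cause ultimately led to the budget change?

the last-minute requirement delay, the requirement turnover, the unexpected vendor change

Tracing upstream from the budget change: the budget change ← the unexpected approval delay ← the deadline miscommunication ← the public policy reversal ← the informal scope escalation ← the unexpected vendor change.
A separate upstream branch: the budget change ← the unexpected scope escalation ← the scope pushback ← the requirement turnover.
A separate upstream branch: the budget change ← the unexpected approval delay ← the last-minute requirement delay.
Each of those chain origins has no stated cause.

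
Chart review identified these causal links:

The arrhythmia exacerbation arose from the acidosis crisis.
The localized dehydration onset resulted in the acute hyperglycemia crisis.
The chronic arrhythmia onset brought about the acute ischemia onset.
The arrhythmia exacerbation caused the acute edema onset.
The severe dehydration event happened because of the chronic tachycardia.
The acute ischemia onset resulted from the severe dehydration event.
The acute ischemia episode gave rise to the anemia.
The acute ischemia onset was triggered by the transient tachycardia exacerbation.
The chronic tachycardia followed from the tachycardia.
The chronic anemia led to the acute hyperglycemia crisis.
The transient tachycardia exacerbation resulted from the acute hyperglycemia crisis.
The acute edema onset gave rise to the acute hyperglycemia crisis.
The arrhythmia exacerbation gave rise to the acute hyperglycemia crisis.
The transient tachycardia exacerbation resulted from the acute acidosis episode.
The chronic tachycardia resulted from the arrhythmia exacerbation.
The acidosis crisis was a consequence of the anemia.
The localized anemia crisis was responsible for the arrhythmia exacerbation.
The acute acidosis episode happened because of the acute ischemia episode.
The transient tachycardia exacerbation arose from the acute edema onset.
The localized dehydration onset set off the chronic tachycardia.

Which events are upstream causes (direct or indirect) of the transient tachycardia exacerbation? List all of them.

Immediate causes of the transient tachycardia exacerbation: the acute acidosis episode, the acute edema onset, the acute hyperglycemia crisis.
Further upstream: the localized anemia crisis, the acute ischemia episode, the localized dehydration onset, the anemia, the acidosis crisis, the chronic anemia, the arrhythmia exacerbation.

the acidosis crisis, the acute acidosis episode, the acute edema onset, the acute hyperglycemia crisis, the acute ischemia episode, the anemia, the arrhythmia exacerbation, the chronic anemia, the localized anemia crisis, the localized dehydration onset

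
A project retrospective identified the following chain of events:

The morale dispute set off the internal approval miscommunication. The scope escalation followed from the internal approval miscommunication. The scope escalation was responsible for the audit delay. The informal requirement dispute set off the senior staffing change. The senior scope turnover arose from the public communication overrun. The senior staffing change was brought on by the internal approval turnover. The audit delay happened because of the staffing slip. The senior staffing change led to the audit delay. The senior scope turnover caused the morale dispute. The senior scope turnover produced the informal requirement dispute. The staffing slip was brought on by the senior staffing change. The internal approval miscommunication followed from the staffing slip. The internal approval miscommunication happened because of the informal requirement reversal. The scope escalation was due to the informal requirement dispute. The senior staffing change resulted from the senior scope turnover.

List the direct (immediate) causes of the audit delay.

Upstream contributors include the public communication overrun, the senior scope turnover, the informal requirement reversal, the internal approval turnover, the morale dispute, the informal requirement dispute, the internal approval miscommunication, but only the scope escalation, the senior staffing change, the staffing slip feed directly into the audit delay.

the scope escalation, the senior staffing change, the staffing slip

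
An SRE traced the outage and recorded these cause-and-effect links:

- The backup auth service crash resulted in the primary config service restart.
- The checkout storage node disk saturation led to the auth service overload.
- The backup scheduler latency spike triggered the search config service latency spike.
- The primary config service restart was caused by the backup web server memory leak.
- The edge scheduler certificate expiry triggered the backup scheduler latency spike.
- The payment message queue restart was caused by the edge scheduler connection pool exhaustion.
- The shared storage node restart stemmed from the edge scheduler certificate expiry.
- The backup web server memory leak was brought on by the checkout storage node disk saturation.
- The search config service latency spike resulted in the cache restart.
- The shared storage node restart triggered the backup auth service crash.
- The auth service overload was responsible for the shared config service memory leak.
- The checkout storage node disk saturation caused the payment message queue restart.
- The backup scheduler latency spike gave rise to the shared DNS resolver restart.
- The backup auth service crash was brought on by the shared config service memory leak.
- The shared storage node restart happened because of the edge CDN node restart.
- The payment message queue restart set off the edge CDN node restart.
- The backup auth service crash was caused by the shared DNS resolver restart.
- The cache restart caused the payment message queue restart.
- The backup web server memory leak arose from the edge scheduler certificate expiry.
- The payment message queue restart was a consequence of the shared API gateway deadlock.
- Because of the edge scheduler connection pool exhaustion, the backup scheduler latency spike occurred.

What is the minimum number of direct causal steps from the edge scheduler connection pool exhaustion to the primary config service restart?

Shortest chain: the edge scheduler connection pool exhaustion → the backup scheduler latency spike → the shared DNS resolver restart → the backup auth service crash → the primary config service restart.

4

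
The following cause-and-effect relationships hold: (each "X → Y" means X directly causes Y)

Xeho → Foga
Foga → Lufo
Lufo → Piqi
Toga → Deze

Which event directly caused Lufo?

Upstream contributors include Xeho, but only Foga feeds directly into Lufo.

Foga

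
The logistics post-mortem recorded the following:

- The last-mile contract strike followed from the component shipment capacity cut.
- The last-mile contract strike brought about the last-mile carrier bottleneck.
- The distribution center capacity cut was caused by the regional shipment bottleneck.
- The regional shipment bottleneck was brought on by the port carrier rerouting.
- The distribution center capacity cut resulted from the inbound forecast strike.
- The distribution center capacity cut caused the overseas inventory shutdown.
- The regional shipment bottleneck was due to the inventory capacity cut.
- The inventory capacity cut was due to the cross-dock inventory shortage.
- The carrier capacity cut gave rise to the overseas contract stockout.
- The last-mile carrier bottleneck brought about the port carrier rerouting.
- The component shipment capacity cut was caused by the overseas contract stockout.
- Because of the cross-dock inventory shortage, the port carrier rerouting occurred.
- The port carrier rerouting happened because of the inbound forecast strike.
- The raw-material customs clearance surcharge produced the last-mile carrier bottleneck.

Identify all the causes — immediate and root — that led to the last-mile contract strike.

the carrier capacity cut, the component shipment capacity cut, the overseas contract stockout

Immediate cause of the last-mile contract strike: the component shipment capacity cut.
Further upstream: the carrier capacity cut, the overseas contract stockout.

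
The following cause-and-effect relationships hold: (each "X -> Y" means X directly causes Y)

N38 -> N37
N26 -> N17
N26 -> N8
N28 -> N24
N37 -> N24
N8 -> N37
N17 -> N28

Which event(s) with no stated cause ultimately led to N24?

Tracing upstream from N24: N24 ← N28 ← N17 ← N26.
A separate upstream branch: N24 ← N37 ← N38.
Each of those chain origins has no stated cause.

N26, N38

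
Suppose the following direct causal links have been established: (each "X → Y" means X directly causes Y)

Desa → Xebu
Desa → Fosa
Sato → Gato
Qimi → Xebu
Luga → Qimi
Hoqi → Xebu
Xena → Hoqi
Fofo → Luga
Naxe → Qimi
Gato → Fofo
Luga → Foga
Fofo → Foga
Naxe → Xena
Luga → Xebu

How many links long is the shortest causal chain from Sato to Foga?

Shortest chain: Sato → Gato → Fofo → Foga.

3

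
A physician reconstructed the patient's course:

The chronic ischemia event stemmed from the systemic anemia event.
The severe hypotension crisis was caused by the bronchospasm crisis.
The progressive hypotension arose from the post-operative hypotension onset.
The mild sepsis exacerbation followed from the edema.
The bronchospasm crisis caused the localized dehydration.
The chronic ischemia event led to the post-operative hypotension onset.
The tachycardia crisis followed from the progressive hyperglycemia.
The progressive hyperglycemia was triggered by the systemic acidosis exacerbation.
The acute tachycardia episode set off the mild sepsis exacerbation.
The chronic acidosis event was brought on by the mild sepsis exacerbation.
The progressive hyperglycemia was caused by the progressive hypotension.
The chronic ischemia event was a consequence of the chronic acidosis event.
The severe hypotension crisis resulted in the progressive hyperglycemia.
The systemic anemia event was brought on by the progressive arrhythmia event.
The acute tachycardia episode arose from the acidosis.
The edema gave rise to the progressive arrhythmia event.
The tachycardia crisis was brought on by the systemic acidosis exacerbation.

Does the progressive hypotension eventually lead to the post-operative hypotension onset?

The progressive hypotension leads to the progressive hyperglycemia, the tachycardia crisis; the post-operative hypotension onset is not among them.

No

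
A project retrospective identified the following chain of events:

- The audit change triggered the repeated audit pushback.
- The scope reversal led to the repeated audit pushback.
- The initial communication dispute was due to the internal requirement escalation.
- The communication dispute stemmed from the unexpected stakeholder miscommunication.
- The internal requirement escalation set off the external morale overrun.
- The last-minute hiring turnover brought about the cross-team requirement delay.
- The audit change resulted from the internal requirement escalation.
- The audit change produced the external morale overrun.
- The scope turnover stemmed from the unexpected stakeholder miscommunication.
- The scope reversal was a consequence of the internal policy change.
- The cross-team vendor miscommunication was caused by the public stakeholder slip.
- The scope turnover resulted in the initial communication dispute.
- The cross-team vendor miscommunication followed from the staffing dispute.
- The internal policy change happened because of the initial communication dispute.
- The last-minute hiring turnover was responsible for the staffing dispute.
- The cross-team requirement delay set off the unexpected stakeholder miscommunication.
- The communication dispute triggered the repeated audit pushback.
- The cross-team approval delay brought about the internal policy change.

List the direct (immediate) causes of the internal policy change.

Upstream contributors include the last-minute hiring turnover, the cross-team requirement delay, the unexpected stakeholder miscommunication, the internal requirement escalation, the scope turnover, but only the cross-team approval delay, the initial communication dispute feed directly into the internal policy change.

the cross-team approval delay, the initial communication dispute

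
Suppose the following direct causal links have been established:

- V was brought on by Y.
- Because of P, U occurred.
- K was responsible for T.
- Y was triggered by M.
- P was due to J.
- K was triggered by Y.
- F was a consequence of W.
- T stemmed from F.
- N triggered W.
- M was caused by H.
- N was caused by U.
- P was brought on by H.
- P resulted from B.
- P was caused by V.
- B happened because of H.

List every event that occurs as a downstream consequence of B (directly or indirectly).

Direct effects: P.
2 steps out: U.
3 steps out: N.
4 steps out: W.
5 steps out: F.
6 steps out: T.
Not reachable from it: H, M, Y, V, K, J.

F, N, P, T, U, W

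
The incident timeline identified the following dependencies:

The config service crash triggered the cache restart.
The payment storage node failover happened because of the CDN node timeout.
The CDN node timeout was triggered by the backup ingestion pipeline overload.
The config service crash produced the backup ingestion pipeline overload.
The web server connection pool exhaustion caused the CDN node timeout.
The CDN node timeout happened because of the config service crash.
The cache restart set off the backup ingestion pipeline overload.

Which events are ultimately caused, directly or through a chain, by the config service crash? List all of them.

Direct effects: the cache restart, the backup ingestion pipeline overload, the CDN node timeout.
2 steps out: the payment storage node failover.
Not reachable from it: the web server connection pool exhaustion.

the CDN node timeout, the backup ingestion pipeline overload, the cache restart, the payment storage node failover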